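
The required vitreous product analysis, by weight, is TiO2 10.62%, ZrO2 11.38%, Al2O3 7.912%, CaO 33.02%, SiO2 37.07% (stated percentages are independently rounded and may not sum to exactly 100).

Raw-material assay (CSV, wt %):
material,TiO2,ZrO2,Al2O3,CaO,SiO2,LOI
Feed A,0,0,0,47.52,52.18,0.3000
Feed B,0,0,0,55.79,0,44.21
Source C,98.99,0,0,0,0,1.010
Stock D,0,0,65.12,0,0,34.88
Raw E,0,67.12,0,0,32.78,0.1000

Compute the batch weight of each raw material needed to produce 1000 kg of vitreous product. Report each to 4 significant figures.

Batch per 1000 kg vitreous product:
  Feed A: 603.9 kg
  Feed B: 77.47 kg
  Source C: 107.3 kg
  Stock D: 121.5 kg
  Raw E: 169.5 kg
Total batch = 1080 kg; LOI loss = 79.69 kg; yield = 92.62%

In-progress results are shown rounded off to 4 significant figures alongside each step; full float precision is kept through every step. Each reported figure takes exactly one rounding — all derived quantities, including LOI, glass mass, the totals, five oxide percentages, yield, are recomputed starting from the weights for 1000 kg of glass in exact precision, exactly as shown in the problem or answer text.
Oxide mass targets, per 1000 kg vitreous product:
  TiO2: 10.62% × 1000 = 106.2 kg
  ZrO2: 11.38% × 1000 = 113.8 kg
  Al2O3: 7.912% × 1000 = 79.12 kg
  CaO: 33.02% × 1000 = 330.2 kg
  SiO2: 37.07% × 1000 = 370.7 kg
Verifying the oxide balance working from each reported weight, per the basis as stated (delivered sums recover each target within answer rounding):
  TiO2: 107.3·0.9899 = 106.2 kg (target 106.2 kg)
  ZrO2: 169.5·0.6712 = 113.8 kg (target 113.8 kg)
  Al2O3: 121.5·0.6512 = 79.12 kg (target 79.12 kg)
  CaO: 603.9·0.4752 + 77.47·0.5579 = 330.2 kg (target 330.2 kg)
  SiO2: 603.9·0.5218 + 169.5·0.3278 = 370.7 kg (target 370.7 kg)
Glass-mass bookkeeping: batch total minus LOI = 1000 kg (targets for the oxides total 1000 kg; stated basis 1000 kg — a pure rounding effect).
Adding the batch up: Σ batch = 1080 kg; ignition loss, Σ(batch × LOI) = 79.69 kg; yield, glass over the total, = 92.62%.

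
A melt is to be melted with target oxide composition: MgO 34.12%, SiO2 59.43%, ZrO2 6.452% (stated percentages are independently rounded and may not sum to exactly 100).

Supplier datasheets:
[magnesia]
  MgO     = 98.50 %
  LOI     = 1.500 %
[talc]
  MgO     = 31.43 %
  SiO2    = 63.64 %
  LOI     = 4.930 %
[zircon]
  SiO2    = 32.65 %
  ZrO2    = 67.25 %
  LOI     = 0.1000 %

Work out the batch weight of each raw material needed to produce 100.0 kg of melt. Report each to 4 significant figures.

Each numeric step maintains full float precision end to end; the intermediate values appear with 4-significant-digit rounding when written out. Exactly one rounding lands on each reported result. Derived quantities, including yield, glass mass, the three compositions, totals, LOI, are re-derived starting from the weights for 100.0 kg of glass in full float precision, precisely as stated by either problem or answer.
Target oxide masses per 100.0 kg melt:
  MgO: 34.12% × 100.0 = 34.12 kg
  SiO2: 59.43% × 100.0 = 59.43 kg
  ZrO2: 6.452% × 100.0 = 6.452 kg
Per-oxide balance check on the weights just shown, relative to the basis at hand (sum by sum, the targets are met up to rounding of the answer):
  MgO: 6.412·0.9850 + 88.46·0.3143 = 34.12 kg (target 34.12 kg)
  SiO2: 88.46·0.6364 + 9.594·0.3265 = 59.43 kg (target 59.43 kg)
  ZrO2: 9.594·0.6725 = 6.452 kg (target 6.452 kg)
Consistency of the glass mass: the batch minus its LOI: 100.0 kg (targets for the oxides total 100.0 kg; stated basis 100.0 kg — a pure rounding effect).
Batch grand total — Σ batch = 104.5 kg; loss to ignition Σ batch·LOI = 4.467 kg; glass ÷ batch gives a yield of 95.72%.

Batch per 100.0 kg melt:
  magnesia: 6.412 kg
  talc: 88.46 kg
  zircon: 9.594 kg
Total batch = 104.5 kg; LOI loss = 4.467 kg; yield = 95.72%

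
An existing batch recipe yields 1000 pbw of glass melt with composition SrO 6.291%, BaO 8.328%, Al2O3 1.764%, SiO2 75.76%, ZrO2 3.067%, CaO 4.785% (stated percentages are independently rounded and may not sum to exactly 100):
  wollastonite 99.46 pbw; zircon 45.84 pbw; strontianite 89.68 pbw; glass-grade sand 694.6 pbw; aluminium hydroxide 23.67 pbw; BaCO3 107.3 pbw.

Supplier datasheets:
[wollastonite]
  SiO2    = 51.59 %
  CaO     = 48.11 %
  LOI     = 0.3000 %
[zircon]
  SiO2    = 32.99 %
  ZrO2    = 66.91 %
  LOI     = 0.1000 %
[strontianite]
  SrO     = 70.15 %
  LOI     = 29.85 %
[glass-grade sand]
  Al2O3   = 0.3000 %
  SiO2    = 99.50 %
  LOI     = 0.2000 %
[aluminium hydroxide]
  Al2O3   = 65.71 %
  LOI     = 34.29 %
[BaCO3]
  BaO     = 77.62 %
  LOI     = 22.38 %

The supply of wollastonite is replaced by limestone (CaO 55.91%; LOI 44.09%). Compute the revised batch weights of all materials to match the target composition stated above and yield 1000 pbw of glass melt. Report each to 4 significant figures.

Each numeric step maintains exact precision all the way through. Values along the way appear rounded to four significant figures at each printed step. Each reported figure includes exactly one rounding; all derived quantities, which include the six compositions, glass mass, the totals, the yield, ignition loss, are re-derived in full float precision, precisely as stated by problem or answer, from the batch weights for 1000 pbw of glass.
The oxide mass targets at 1000 pbw glass melt:
  SrO: 6.291% × 1000 = 62.91 pbw
  BaO: 8.328% × 1000 = 83.28 pbw
  Al2O3: 1.764% × 1000 = 17.64 pbw
  SiO2: 75.76% × 1000 = 757.6 pbw
  ZrO2: 3.067% × 1000 = 30.67 pbw
  CaO: 4.785% × 1000 = 47.85 pbw
A balance pass over the oxides, using the reported weights, on the stated basis (every target is met by its sum exact up to rounding of places):
  SrO: 89.68·0.7015 = 62.91 pbw (target 62.91 pbw)
  BaO: 107.3·0.7762 = 83.29 pbw (target 83.28 pbw)
  Al2O3: 746.2·0.003000 + 23.44·0.6571 = 17.64 pbw (target 17.64 pbw)
  SiO2: 45.84·0.3299 + 746.2·0.9950 = 757.6 pbw (target 757.6 pbw)
  ZrO2: 45.84·0.6691 = 30.67 pbw (target 30.67 pbw)
  CaO: 85.58·0.5591 = 47.85 pbw (target 47.85 pbw)
Glass-mass sanity pass: whole batch net of LOI = 999.9 pbw (per-oxide target masses sum to 1000 pbw; stated basis 1000 pbw — deltas are rounding alone).
Adding the batch up: Σ batch = 1098 pbw; LOI loss = Σ batch·LOI = 98.09 pbw; yield, glass over the total, = 91.07%.

Revised batch per 1000 pbw glass melt:
  limestone: 85.58 pbw
  zircon: 45.84 pbw
  strontianite: 89.68 pbw
  glass-grade sand: 746.2 pbw
  aluminium hydroxide: 23.44 pbw
  BaCO3: 107.3 pbw
Total batch = 1098 pbw; LOI loss = 98.09 pbw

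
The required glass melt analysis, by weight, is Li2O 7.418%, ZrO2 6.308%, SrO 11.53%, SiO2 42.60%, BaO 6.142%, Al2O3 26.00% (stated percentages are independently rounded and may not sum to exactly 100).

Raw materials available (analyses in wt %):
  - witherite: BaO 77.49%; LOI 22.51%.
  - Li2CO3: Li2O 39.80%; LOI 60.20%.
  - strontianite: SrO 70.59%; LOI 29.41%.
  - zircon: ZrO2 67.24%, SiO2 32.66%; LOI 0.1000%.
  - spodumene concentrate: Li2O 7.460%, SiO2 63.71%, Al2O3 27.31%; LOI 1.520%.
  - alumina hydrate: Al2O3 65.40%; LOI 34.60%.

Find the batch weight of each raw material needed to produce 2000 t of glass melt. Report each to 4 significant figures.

In-progress results are printed, with 4-significant-figure rounding, on the page; every computation holds exact precision through every step; exactly one rounding goes into each reported figure; the derived quantities are rebuilt from the weighed amounts per 2000 t of glass in full float precision (yield, ignition loss, glass mass, totals, the six compositions) as given in the problem or the answer.
Target oxide masses per 2000 t glass melt:
  Li2O: 7.418% × 2000 = 148.4 t
  ZrO2: 6.308% × 2000 = 126.2 t
  SrO: 11.53% × 2000 = 230.6 t
  SiO2: 42.60% × 2000 = 852.0 t
  BaO: 6.142% × 2000 = 122.8 t
  Al2O3: 26.00% × 2000 = 520.0 t
Mass-balance tally per oxide applying the batch weights above, relative to the basis at hand (oxide sums agree with the targets up to rounding of the answer):
  Li2O: 140.1·0.3980 + 1241·0.07460 = 148.3 t (target 148.4 t)
  ZrO2: 187.6·0.6724 = 126.1 t (target 126.2 t)
  SrO: 326.7·0.7059 = 230.6 t (target 230.6 t)
  SiO2: 187.6·0.3266 + 1241·0.6371 = 851.9 t (target 852.0 t)
  BaO: 158.5·0.7749 = 122.8 t (target 122.8 t)
  Al2O3: 1241·0.2731 + 276.8·0.6540 = 519.9 t (target 520.0 t)
Glass-mass bookkeeping: batch total minus LOI = 2000 t (targets for the oxides total 2000 t; stated basis 2000 t — any gap is answer rounding).
Total batch = Σ batch = 2331 t; LOI loss = Σ batch·LOI = 330.9 t; glass ÷ batch gives a yield of 85.80%.

Batch per 2000 t glass melt:
  witherite: 158.5 t
  Li2CO3: 140.1 t
  strontianite: 326.7 t
  zircon: 187.6 t
  spodumene concentrate: 1241 t
  alumina hydrate: 276.8 t
Total batch = 2331 t; LOI loss = 330.9 t; yield = 85.80%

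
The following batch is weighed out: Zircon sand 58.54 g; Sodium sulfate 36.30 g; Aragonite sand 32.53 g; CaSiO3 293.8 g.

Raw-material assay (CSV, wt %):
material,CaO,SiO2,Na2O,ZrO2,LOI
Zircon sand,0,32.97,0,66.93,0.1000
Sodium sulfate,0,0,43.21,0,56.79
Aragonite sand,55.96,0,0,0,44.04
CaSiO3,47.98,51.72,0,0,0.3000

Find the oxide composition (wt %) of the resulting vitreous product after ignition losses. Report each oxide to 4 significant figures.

All internal work runs at full precision in every operation. In-progress results appear rounded off to 4 significant figures across the worked steps — a single rounding produces each reported figure — the derived quantities, including totals, ignition loss, the four compositions, yield, glass mass, are computed starting from the weights at 385.3 g of glass in full precision, as set out in the problem or the answer.
Mass of each oxide from the mix:
  CaO: 32.53·0.5596 + 293.8·0.4798 = 159.2 g
  SiO2: 58.54·0.3297 + 293.8·0.5172 = 171.3 g
  Na2O: 36.30·0.4321 = 15.69 g
  ZrO2: 58.54·0.6693 = 39.18 g
LOI: 58.54·0.001000 + 36.30·0.5679 + 32.53·0.4404 + 293.8·0.003000 = 35.88 g
Net of LOI, the glass mass = 421.2 − 35.88 = 385.3 g (= the summed oxide contributions)
wt % = 100 × oxide mass / glass mass

Glass mass = 385.3 g (batch 421.2 − LOI 35.88).
Composition: CaO 41.31%, SiO2 44.45%, Na2O 4.071%, ZrO2 10.17%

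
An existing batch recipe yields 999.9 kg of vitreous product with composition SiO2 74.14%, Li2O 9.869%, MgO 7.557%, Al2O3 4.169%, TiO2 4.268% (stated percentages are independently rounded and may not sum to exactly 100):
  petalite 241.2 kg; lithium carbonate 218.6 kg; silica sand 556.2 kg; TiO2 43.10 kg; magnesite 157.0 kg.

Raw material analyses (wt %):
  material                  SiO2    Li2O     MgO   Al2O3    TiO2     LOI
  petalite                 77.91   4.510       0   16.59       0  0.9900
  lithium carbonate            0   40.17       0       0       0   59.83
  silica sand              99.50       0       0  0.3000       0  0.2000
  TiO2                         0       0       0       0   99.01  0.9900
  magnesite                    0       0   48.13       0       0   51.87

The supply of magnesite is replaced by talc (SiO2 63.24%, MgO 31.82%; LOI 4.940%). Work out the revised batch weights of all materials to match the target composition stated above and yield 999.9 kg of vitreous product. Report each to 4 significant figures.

Revised batch per 999.9 kg vitreous product:
  petalite: 244.0 kg
  lithium carbonate: 218.3 kg
  silica sand: 403.1 kg
  TiO2: 43.10 kg
  talc: 237.5 kg
Total batch = 1146 kg; LOI loss = 146.0 kg

The whole derivation runs at full float precision at every stage. The intermediate values appear, rounded to 4 significant figures, as written; each reported number is rounded a single time; all derived quantities (net glass mass, ignition loss, five oxide percentages, the totals, the yield) are re-derived in full float precision from the weighed amounts at 999.9 kg of glass as quoted within either problem or answer.
Target oxide masses per 999.9 kg vitreous product:
  SiO2: 74.14% × 999.9 = 741.3 kg
  Li2O: 9.869% × 999.9 = 98.68 kg
  MgO: 7.557% × 999.9 = 75.56 kg
  Al2O3: 4.169% × 999.9 = 41.69 kg
  TiO2: 4.268% × 999.9 = 42.68 kg
Balance tally, oxide-wise, using the reported weights, versus the basis set out (sums match the target masses within answer rounding):
  SiO2: 244.0·0.7791 + 403.1·0.9950 + 237.5·0.6324 = 741.4 kg (target 741.3 kg)
  Li2O: 244.0·0.04510 + 218.3·0.4017 = 98.70 kg (target 98.68 kg)
  MgO: 237.5·0.3182 = 75.57 kg (target 75.56 kg)
  Al2O3: 244.0·0.1659 + 403.1·0.003000 = 41.69 kg (target 41.69 kg)
  TiO2: 43.10·0.9901 = 42.67 kg (target 42.68 kg)
Glass-mass closure: batch total minus LOI = 1000 kg (the targets, summed, come to 999.9 kg; basis as stated: 999.9 kg — differing by rounding only).
Adding the batch up: Σ batch = 1146 kg; Σ batch·LOI gives LOI loss = 146.0 kg; glass ÷ batch gives a yield of 87.26%.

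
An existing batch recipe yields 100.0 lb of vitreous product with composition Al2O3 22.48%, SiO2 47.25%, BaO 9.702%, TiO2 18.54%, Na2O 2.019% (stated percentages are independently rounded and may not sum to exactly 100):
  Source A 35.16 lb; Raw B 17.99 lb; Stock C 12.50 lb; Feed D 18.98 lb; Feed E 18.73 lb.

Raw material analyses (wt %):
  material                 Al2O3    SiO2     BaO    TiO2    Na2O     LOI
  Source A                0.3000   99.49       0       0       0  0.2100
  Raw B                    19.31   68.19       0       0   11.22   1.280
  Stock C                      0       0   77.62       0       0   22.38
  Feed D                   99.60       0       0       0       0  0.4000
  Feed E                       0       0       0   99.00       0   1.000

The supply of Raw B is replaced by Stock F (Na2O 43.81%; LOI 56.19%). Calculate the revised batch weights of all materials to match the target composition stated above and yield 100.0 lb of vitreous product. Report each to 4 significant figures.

Revised batch per 100.0 lb vitreous product:
  Source A: 47.49 lb
  Stock F: 4.609 lb
  Stock C: 12.50 lb
  Feed D: 22.43 lb
  Feed E: 18.73 lb
Total batch = 105.8 lb; LOI loss = 5.764 lb

Intermediates are rounded to 4 significant digits as shown. All internal work carries full precision in every operation. A single rounding completes every reported result; the derived quantities, including net glass mass, the five compositions, totals, the yield, ignition loss, are carried using the weight values at 100.0 lb of glass in full float precision, as set out in question or answer.
Per-oxide target masses for 100.0 lb vitreous product:
  Al2O3: 22.48% × 100.0 = 22.48 lb
  SiO2: 47.25% × 100.0 = 47.25 lb
  BaO: 9.702% × 100.0 = 9.702 lb
  TiO2: 18.54% × 100.0 = 18.54 lb
  Na2O: 2.019% × 100.0 = 2.019 lb
Verifying the oxide balance working from each reported weight, against the basis in use (target by target, the sums agree modulo rounding of the values):
  Al2O3: 47.49·0.003000 + 22.43·0.9960 = 22.48 lb (target 22.48 lb)
  SiO2: 47.49·0.9949 = 47.25 lb (target 47.25 lb)
  BaO: 12.50·0.7762 = 9.703 lb (target 9.702 lb)
  TiO2: 18.73·0.9900 = 18.54 lb (target 18.54 lb)
  Na2O: 4.609·0.4381 = 2.019 lb (target 2.019 lb)
Glass-mass sanity pass: net batch after ignition = 99.99 lb (targets for the oxides total 99.99 lb; versus the stated basis of 100.0 lb — any gap is answer rounding).
Summing the batch: Σ batch = 105.8 lb; LOI removed, Σ of batch·LOI: 5.764 lb; yield, glass over the total, = 94.55%.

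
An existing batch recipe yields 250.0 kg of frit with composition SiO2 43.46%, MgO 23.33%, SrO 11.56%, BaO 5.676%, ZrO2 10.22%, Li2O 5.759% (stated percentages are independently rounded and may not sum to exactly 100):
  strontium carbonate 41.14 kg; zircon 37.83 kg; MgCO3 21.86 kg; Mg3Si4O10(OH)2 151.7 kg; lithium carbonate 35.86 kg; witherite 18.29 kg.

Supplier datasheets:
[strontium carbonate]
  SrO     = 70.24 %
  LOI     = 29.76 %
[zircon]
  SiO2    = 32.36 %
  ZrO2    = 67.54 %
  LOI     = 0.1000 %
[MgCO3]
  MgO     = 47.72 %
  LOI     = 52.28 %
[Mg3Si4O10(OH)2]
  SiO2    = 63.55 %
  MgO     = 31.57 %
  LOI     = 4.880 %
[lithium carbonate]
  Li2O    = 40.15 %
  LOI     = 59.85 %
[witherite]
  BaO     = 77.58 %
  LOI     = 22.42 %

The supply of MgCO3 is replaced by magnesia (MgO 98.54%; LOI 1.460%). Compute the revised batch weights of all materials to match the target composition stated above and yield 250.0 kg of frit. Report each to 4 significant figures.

Revised batch per 250.0 kg frit:
  strontium carbonate: 41.14 kg
  zircon: 37.83 kg
  magnesia: 10.59 kg
  Mg3Si4O10(OH)2: 151.7 kg
  lithium carbonate: 35.86 kg
  witherite: 18.29 kg
Total batch = 295.4 kg; LOI loss = 45.40 kg

Values along the way are shown (rounded to four significant figures) within the worked lines; each numeric step maintains exact precision from first step to last; a single rounding finalizes every reported value — the derived quantities, which include totals, LOI, the six compositions, the yield, net glass mass, are re-derived at exact precision, as set out in the problem or answer text, starting from the weights on 250.0 kg of glass.
Oxide-by-oxide targets in 250.0 kg frit:
  SiO2: 43.46% × 250.0 = 108.6 kg
  MgO: 23.33% × 250.0 = 58.32 kg
  SrO: 11.56% × 250.0 = 28.90 kg
  BaO: 5.676% × 250.0 = 14.19 kg
  ZrO2: 10.22% × 250.0 = 25.55 kg
  Li2O: 5.759% × 250.0 = 14.40 kg
Oxide-by-oxide audit on the weights just shown, for the quoted basis mass (sum by sum, the targets are met inside rounding margins):
  SiO2: 37.83·0.3236 + 151.7·0.6355 = 108.6 kg (target 108.6 kg)
  MgO: 10.59·0.9854 + 151.7·0.3157 = 58.33 kg (target 58.32 kg)
  SrO: 41.14·0.7024 = 28.90 kg (target 28.90 kg)
  BaO: 18.29·0.7758 = 14.19 kg (target 14.19 kg)
  ZrO2: 37.83·0.6754 = 25.55 kg (target 25.55 kg)
  Li2O: 35.86·0.4015 = 14.40 kg (target 14.40 kg)
The glass-mass cross-check: net batch after ignition = 250.0 kg (oxide target masses add up to 250.0 kg; the stated basis being 250.0 kg — differing by rounding only).
Batch total: Σ batch = 295.4 kg; LOI loss = Σ batch·LOI = 45.40 kg; glass ÷ batch gives a yield of 84.63%.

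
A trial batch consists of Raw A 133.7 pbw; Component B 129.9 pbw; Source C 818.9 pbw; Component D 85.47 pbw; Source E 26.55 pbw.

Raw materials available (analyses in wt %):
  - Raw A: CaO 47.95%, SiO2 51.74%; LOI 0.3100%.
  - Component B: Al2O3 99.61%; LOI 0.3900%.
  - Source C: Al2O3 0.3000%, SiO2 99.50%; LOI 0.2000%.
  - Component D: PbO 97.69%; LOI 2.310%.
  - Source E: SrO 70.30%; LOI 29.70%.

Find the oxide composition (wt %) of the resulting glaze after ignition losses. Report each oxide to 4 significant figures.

Intermediates are rounded off to 4 significant digits wherever printed; all arithmetic keeps full precision from start to finish. Every reported value is rounded only once; derived quantities (ignition loss, the totals, five oxide percentages, glass mass, yield) are rebuilt at full precision starting from the weights for 1182 pbw of glass as they appear in the question or the answer.
Oxide-by-oxide delivered mass:
  PbO: 85.47·0.9769 = 83.50 pbw
  SrO: 26.55·0.7030 = 18.66 pbw
  CaO: 133.7·0.4795 = 64.11 pbw
  Al2O3: 129.9·0.9961 + 818.9·0.003000 = 131.9 pbw
  SiO2: 133.7·0.5174 + 818.9·0.9950 = 884.0 pbw
LOI: 133.7·0.003100 + 129.9·0.003900 + 818.9·0.002000 + 85.47·0.02310 + 26.55·0.2970 = 12.42 pbw
Resulting glass, batch − LOI: 1195 − 12.42 = 1182 pbw (equal to the oxide-mass sum)
each wt % is 100 × oxide ÷ glass

Glass mass = 1182 pbw (batch 1195 − LOI 12.42).
Composition: PbO 7.063%, SrO 1.579%, CaO 5.423%, Al2O3 11.15%, SiO2 74.78%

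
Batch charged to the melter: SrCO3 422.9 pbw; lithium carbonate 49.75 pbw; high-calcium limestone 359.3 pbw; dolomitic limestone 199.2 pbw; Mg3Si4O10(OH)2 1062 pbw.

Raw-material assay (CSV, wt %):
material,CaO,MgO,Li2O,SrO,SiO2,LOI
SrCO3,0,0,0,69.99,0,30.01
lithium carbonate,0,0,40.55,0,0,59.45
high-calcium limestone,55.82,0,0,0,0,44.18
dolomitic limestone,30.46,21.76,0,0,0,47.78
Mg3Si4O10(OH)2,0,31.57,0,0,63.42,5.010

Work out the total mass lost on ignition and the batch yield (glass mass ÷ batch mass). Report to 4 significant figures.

LOI loss = 463.6 pbw; glass = 1630 pbw; yield = 77.85%

Each numeric step keeps full float precision at every stage; the intermediate values are displayed (rounded to 4 significant digits) within the worked lines; every reported result carries a single rounding — the derived quantities (glass mass, the five compositions, ignition loss, totals, yield) are computed at full precision from the weighed amounts per 1630 pbw of glass as quoted within question or answer.
Each material's LOI contribution:
  SrCO3: 422.9 × 0.3001 = 126.9 pbw
  lithium carbonate: 49.75 × 0.5945 = 29.58 pbw
  high-calcium limestone: 359.3 × 0.4418 = 158.7 pbw
  dolomitic limestone: 199.2 × 0.4778 = 95.18 pbw
  Mg3Si4O10(OH)2: 1062 × 0.05010 = 53.21 pbw
Total LOI = 463.6 pbw
Glass = batch − LOI = 2093 − 463.6 = 1630 pbw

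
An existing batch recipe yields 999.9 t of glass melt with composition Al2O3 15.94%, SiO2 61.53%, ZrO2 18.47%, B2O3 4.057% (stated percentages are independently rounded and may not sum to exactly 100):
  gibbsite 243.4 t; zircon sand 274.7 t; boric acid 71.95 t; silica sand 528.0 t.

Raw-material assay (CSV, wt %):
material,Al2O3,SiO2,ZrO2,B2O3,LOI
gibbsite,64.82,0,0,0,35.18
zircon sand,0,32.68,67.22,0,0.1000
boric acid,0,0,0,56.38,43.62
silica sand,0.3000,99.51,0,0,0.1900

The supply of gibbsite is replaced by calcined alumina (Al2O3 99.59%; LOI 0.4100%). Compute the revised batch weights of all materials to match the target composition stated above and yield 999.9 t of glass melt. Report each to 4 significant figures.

The working math runs at exact precision at every stage. The intermediate values appear, with 4-significant-figure rounding, at each printed step — each reported number receives exactly one rounding — all derived quantities (net glass mass, the yield, the totals, ignition loss, four oxide percentages) are carried from the batch weights for 999.9 t of glass at full precision as quoted within question or answer.
Per-oxide target masses for 999.9 t glass melt:
  Al2O3: 15.94% × 999.9 = 159.4 t
  SiO2: 61.53% × 999.9 = 615.2 t
  ZrO2: 18.47% × 999.9 = 184.7 t
  B2O3: 4.057% × 999.9 = 40.57 t
A balance pass over the oxides, working from each reported weight, against the basis in use (oxide sums agree with the targets inside rounding margins):
  Al2O3: 158.4·0.9959 + 528.0·0.003000 = 159.3 t (target 159.4 t)
  SiO2: 274.7·0.3268 + 528.0·0.9951 = 615.2 t (target 615.2 t)
  ZrO2: 274.7·0.6722 = 184.7 t (target 184.7 t)
  B2O3: 71.95·0.5638 = 40.57 t (target 40.57 t)
Glass-mass closure: whole batch net of LOI = 999.7 t (the Σ of target masses is 999.9 t; the stated basis being 999.9 t — rounding explains the deltas).
Summing the batch: Σ batch = 1033 t; loss to ignition Σ batch·LOI = 33.31 t; yield = glass ÷ total batch = 96.78%.

Revised batch per 999.9 t glass melt:
  calcined alumina: 158.4 t
  zircon sand: 274.7 t
  boric acid: 71.95 t
  silica sand: 528.0 t
Total batch = 1033 t; LOI loss = 33.31 t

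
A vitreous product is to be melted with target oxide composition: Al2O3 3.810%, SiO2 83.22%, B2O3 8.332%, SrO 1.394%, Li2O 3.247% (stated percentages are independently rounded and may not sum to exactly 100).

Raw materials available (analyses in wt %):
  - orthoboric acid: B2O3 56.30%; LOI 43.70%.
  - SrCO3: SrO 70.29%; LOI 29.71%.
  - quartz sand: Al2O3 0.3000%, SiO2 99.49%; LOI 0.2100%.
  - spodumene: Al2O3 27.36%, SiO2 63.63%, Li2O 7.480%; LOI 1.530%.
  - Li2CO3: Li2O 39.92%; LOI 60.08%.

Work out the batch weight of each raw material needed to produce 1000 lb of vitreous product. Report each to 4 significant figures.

The intermediate values are shown rounded to 4 significant figures at each printed step; all internal work keeps full precision at every stage. Every reported value is rounded exactly once. The derived quantities are rebuilt in full precision (the totals, the yield, ignition loss, net glass mass, the five compositions) starting from the weights at 1000 lb of glass as they appear in the problem or answer text.
Oxide-by-oxide targets in 1000 lb vitreous product:
  Al2O3: 3.810% × 1000 = 38.10 lb
  SiO2: 83.22% × 1000 = 832.2 lb
  B2O3: 8.332% × 1000 = 83.32 lb
  SrO: 1.394% × 1000 = 13.94 lb
  Li2O: 3.247% × 1000 = 32.47 lb
Mass-balance tally per oxide applying the batch weights above, on the stated basis (each sum matches its target mass inside rounding margins):
  Al2O3: 752.7·0.003000 + 131.0·0.2736 = 38.10 lb (target 38.10 lb)
  SiO2: 752.7·0.9949 + 131.0·0.6363 = 832.2 lb (target 832.2 lb)
  B2O3: 148.0·0.5630 = 83.32 lb (target 83.32 lb)
  SrO: 19.83·0.7029 = 13.94 lb (target 13.94 lb)
  Li2O: 131.0·0.07480 + 56.79·0.3992 = 32.47 lb (target 32.47 lb)
Glass mass check: net batch after ignition = 1000 lb (per-oxide target masses sum to 1000 lb; stated basis 1000 lb — a pure rounding effect).
Batch total: Σ batch = 1108 lb; ignition loss, Σ(batch × LOI) = 108.3 lb; yield: glass divided by total = 90.23%.

Batch per 1000 lb vitreous product:
  orthoboric acid: 148.0 lb
  SrCO3: 19.83 lb
  quartz sand: 752.7 lb
  spodumene: 131.0 lb
  Li2CO3: 56.79 lb
Total batch = 1108 lb; LOI loss = 108.3 lb; yield = 90.23%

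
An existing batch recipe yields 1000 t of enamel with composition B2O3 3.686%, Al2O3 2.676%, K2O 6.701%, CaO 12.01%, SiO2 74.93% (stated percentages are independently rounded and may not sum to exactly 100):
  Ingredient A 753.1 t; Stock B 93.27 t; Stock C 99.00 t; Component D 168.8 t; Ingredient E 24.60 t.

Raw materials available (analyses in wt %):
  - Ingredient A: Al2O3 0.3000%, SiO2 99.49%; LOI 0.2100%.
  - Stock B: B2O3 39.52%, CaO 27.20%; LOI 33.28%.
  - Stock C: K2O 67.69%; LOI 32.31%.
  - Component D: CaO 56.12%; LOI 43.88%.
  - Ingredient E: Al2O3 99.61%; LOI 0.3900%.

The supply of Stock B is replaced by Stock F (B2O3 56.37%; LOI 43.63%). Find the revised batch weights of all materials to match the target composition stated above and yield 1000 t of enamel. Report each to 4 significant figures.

Revised batch per 1000 t enamel:
  Ingredient A: 753.1 t
  Stock F: 65.39 t
  Stock C: 99.00 t
  Component D: 214.0 t
  Ingredient E: 24.60 t
Total batch = 1156 t; LOI loss = 156.1 t

All internal work holds full precision at all times; rounding to four significant digits applies to every intermediate as shown — exactly one rounding goes into every reported figure. All derived quantities (totals, the five compositions, yield, net glass mass, ignition loss) are re-derived from the batch weights for 1000 t of glass at full precision as given in the problem or answer text.
Oxide-by-oxide targets in 1000 t enamel:
  B2O3: 3.686% × 1000 = 36.86 t
  Al2O3: 2.676% × 1000 = 26.76 t
  K2O: 6.701% × 1000 = 67.01 t
  CaO: 12.01% × 1000 = 120.1 t
  SiO2: 74.93% × 1000 = 749.3 t
Balance tally, oxide-wise, working from each reported weight, at the basis given (each sum matches its target mass within answer rounding):
  B2O3: 65.39·0.5637 = 36.86 t (target 36.86 t)
  Al2O3: 753.1·0.003000 + 24.60·0.9961 = 26.76 t (target 26.76 t)
  K2O: 99.00·0.6769 = 67.01 t (target 67.01 t)
  CaO: 214.0·0.5612 = 120.1 t (target 120.1 t)
  SiO2: 753.1·0.9949 = 749.3 t (target 749.3 t)
Glass-mass closure: batch total minus LOI = 1000 t (the targets, summed, come to 1000 t; against the stated basis, 1000 t — gaps are rounding artifacts).
Whole-batch sum: Σ batch = 1156 t; ignition loss, Σ(batch × LOI) = 156.1 t; yield, glass over the total, = 86.50%.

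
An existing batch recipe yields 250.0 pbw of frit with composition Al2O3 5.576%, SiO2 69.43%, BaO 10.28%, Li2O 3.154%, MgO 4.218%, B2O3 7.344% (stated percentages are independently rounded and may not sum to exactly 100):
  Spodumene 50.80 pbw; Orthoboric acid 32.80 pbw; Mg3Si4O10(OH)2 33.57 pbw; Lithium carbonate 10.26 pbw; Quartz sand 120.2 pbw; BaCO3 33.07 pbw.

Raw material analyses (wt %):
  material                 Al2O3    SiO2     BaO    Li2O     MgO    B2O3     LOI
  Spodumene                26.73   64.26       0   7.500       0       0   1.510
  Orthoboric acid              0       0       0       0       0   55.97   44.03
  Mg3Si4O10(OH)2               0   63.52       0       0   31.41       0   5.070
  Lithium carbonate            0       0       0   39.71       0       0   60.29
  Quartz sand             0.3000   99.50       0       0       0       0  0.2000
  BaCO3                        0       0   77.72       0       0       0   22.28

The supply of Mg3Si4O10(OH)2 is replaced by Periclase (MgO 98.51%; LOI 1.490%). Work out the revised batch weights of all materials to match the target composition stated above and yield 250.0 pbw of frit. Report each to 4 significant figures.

Revised batch per 250.0 pbw frit:
  Spodumene: 50.56 pbw
  Orthoboric acid: 32.80 pbw
  Periclase: 10.70 pbw
  Lithium carbonate: 10.31 pbw
  Quartz sand: 141.8 pbw
  BaCO3: 33.07 pbw
Total batch = 279.2 pbw; LOI loss = 29.23 pbw

In-progress results are displayed rounded to four significant digits across the worked steps — exact precision is kept all the way through. Each reported result carries a single rounding — the derived quantities, which include the six compositions, yield, totals, ignition loss, net glass mass, are carried at full float precision, as set out in question or answer, from the weighed amounts for 250.0 pbw of glass.
The oxide mass targets at 250.0 pbw frit:
  Al2O3: 5.576% × 250.0 = 13.94 pbw
  SiO2: 69.43% × 250.0 = 173.6 pbw
  BaO: 10.28% × 250.0 = 25.70 pbw
  Li2O: 3.154% × 250.0 = 7.885 pbw
  MgO: 4.218% × 250.0 = 10.54 pbw
  B2O3: 7.344% × 250.0 = 18.36 pbw
Verifying the oxide balance on the weights just shown, against the basis in use (sum by sum, the targets are met up to rounding of the answer):
  Al2O3: 50.56·0.2673 + 141.8·0.003000 = 13.94 pbw (target 13.94 pbw)
  SiO2: 50.56·0.6426 + 141.8·0.9950 = 173.6 pbw (target 173.6 pbw)
  BaO: 33.07·0.7772 = 25.70 pbw (target 25.70 pbw)
  Li2O: 50.56·0.07500 + 10.31·0.3971 = 7.886 pbw (target 7.885 pbw)
  MgO: 10.70·0.9851 = 10.54 pbw (target 10.54 pbw)
  B2O3: 32.80·0.5597 = 18.36 pbw (target 18.36 pbw)
Glass-mass closure: batch Σ − ignition loss = 250.0 pbw (oxide target masses add up to 250.0 pbw; versus the stated basis of 250.0 pbw — any gap is answer rounding).
Batch grand total — Σ batch = 279.2 pbw; LOI loss = Σ batch·LOI = 29.23 pbw; as yield: glass ÷ batch → 89.53%.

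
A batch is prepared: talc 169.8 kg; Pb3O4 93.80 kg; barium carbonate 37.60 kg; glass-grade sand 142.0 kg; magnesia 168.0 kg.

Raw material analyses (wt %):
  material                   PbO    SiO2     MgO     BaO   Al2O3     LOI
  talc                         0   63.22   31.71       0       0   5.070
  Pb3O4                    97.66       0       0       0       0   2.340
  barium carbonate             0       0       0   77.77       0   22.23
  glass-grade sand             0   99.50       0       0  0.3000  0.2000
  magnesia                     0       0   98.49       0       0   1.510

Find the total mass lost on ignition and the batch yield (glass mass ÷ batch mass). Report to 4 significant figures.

LOI loss = 21.98 kg; glass = 589.2 kg; yield = 96.40%

The intermediate values are printed (rounded to 4 significant digits) as written. All arithmetic maintains full float precision in all steps — exactly one rounding goes into each reported figure. All derived quantities are computed from the batch weights for 589.2 kg of glass at full precision (glass mass, five oxide percentages, yield, ignition loss, totals) as they appear in question or answer.
Ignition loss by material:
  talc: 169.8 × 0.05070 = 8.609 kg
  Pb3O4: 93.80 × 0.02340 = 2.195 kg
  barium carbonate: 37.60 × 0.2223 = 8.358 kg
  glass-grade sand: 142.0 × 0.002000 = 0.2840 kg
  magnesia: 168.0 × 0.01510 = 2.537 kg
Total LOI = 21.98 kg
Glass = batch − LOI = 611.2 − 21.98 = 589.2 kg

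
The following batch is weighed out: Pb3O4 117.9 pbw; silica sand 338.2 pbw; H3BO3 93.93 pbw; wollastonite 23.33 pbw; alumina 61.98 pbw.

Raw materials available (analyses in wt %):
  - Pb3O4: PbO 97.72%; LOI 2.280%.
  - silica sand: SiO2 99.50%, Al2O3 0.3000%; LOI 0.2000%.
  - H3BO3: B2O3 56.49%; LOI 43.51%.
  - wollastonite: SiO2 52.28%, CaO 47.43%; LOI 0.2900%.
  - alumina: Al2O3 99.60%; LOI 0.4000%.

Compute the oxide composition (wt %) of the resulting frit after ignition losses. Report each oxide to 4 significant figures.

Glass mass = 590.8 pbw (batch 635.3 − LOI 44.55).
Composition: B2O3 8.981%, SiO2 59.02%, Al2O3 10.62%, CaO 1.873%, PbO 19.50%

In-progress results are printed rounded to four significant digits between the steps — the working math keeps exact precision from start to finish; each reported value takes a single rounding; all derived quantities, including the totals, yield, five oxide percentages, LOI, net glass mass, are carried using the weight values for 590.8 pbw of glass at exact precision as quoted within the problem or the answer.
What the batch supplies per oxide:
  B2O3: 93.93·0.5649 = 53.06 pbw
  SiO2: 338.2·0.9950 + 23.33·0.5228 = 348.7 pbw
  Al2O3: 338.2·0.003000 + 61.98·0.9960 = 62.75 pbw
  CaO: 23.33·0.4743 = 11.07 pbw
  PbO: 117.9·0.9772 = 115.2 pbw
LOI: 117.9·0.02280 + 338.2·0.002000 + 93.93·0.4351 + 23.33·0.002900 + 61.98·0.004000 = 44.55 pbw
batch − LOI leaves glass = 635.3 − 44.55 = 590.8 pbw (= Σ oxide masses)
wt %: oxide over glass, times 100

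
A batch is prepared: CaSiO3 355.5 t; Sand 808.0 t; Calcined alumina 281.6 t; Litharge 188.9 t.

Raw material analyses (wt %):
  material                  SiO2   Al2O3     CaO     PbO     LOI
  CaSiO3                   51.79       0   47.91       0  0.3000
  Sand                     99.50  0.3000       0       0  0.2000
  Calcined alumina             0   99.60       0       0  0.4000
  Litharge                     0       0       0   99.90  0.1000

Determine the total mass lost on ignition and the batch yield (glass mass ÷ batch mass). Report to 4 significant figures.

All arithmetic keeps full precision through the solve; values along the way are displayed, with 4-significant-figure rounding, alongside each step. Each reported figure is rounded only once — all derived quantities (the yield, the totals, the four compositions, LOI, net glass mass) are carried at exact precision from the weighed amounts on 1630 t of glass as set out in either problem or answer.
Material-by-material LOI:
  CaSiO3: 355.5 × 0.003000 = 1.067 t
  Sand: 808.0 × 0.002000 = 1.616 t
  Calcined alumina: 281.6 × 0.004000 = 1.126 t
  Litharge: 188.9 × 0.001000 = 0.1889 t
Total LOI = 3.998 t
Glass = batch − LOI = 1634 − 3.998 = 1630 t

LOI loss = 3.998 t; glass = 1630 t; yield = 99.76%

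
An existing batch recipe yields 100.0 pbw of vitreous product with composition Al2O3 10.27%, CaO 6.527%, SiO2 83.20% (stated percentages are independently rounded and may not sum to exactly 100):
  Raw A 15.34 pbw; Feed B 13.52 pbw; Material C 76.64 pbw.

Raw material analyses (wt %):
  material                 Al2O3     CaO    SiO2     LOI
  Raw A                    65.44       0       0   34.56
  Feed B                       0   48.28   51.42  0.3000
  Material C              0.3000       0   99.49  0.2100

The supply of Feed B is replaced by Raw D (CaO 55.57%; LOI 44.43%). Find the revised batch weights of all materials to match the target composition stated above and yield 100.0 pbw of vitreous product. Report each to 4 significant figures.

The whole derivation carries full precision through the solve — values along the way are displayed (rounded to 4 significant figures) between the steps; a single rounding yields each reported number. The derived quantities (net glass mass, three oxide percentages, totals, LOI, yield) are recomputed from the batch weights for 100.0 pbw of glass at full precision, as given in question or answer.
Target masses of each oxide per 100.0 pbw vitreous product:
  Al2O3: 10.27% × 100.0 = 10.27 pbw
  CaO: 6.527% × 100.0 = 6.527 pbw
  SiO2: 83.20% × 100.0 = 83.20 pbw
Oxide-by-oxide audit on the weights just shown, per the basis as stated (each sum matches its target mass net of answer rounding effects):
  Al2O3: 15.31·0.6544 + 83.63·0.003000 = 10.27 pbw (target 10.27 pbw)
  CaO: 11.75·0.5557 = 6.529 pbw (target 6.527 pbw)
  SiO2: 83.63·0.9949 = 83.20 pbw (target 83.20 pbw)
Glass mass check: total charge less LOI = 100.0 pbw (the targets, summed, come to 100.0 pbw; stated basis 100.0 pbw — deltas are rounding alone).
Total batch = Σ batch = 110.7 pbw; loss to ignition Σ batch·LOI = 10.69 pbw; yield, glass over the total, = 90.34%.

Revised batch per 100.0 pbw vitreous product:
  Raw A: 15.31 pbw
  Raw D: 11.75 pbw
  Material C: 83.63 pbw
Total batch = 110.7 pbw; LOI loss = 10.69 pbw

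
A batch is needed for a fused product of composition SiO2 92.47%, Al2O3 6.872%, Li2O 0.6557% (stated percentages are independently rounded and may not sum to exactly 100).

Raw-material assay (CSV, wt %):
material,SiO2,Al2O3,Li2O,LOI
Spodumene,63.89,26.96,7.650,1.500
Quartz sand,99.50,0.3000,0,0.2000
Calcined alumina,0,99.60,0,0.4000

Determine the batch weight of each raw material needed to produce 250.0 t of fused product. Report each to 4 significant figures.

Batch per 250.0 t fused product:
  Spodumene: 21.43 t
  Quartz sand: 218.6 t
  Calcined alumina: 10.79 t
Total batch = 250.8 t; LOI loss = 0.8018 t; yield = 99.68%

In-progress results are shown rounded to four significant figures alongside each step. Full precision is carried through the solve. Each reported figure sees exactly one rounding. The derived quantities (yield, ignition loss, three oxide percentages, glass mass, the totals) are carried from the weighed amounts per 250.0 t of glass in full precision, as given in problem or answer.
Oxide mass targets, per 250.0 t fused product:
  SiO2: 92.47% × 250.0 = 231.2 t
  Al2O3: 6.872% × 250.0 = 17.18 t
  Li2O: 0.6557% × 250.0 = 1.639 t
Balance tally, oxide-wise, with the batch weights as given, relative to the basis at hand (target by target, the sums agree up to rounding of the answer):
  SiO2: 21.43·0.6389 + 218.6·0.9950 = 231.2 t (target 231.2 t)
  Al2O3: 21.43·0.2696 + 218.6·0.003000 + 10.79·0.9960 = 17.18 t (target 17.18 t)
  Li2O: 21.43·0.07650 = 1.639 t (target 1.639 t)
Glass-mass sanity pass: Σ batch − LOI loss = 250.0 t (summing oxide targets gives 250.0 t; the stated basis being 250.0 t — any gap is answer rounding).
Adding the batch up: Σ batch = 250.8 t; LOI loss = Σ batch·LOI = 0.8018 t; yield: glass divided by total = 99.68%.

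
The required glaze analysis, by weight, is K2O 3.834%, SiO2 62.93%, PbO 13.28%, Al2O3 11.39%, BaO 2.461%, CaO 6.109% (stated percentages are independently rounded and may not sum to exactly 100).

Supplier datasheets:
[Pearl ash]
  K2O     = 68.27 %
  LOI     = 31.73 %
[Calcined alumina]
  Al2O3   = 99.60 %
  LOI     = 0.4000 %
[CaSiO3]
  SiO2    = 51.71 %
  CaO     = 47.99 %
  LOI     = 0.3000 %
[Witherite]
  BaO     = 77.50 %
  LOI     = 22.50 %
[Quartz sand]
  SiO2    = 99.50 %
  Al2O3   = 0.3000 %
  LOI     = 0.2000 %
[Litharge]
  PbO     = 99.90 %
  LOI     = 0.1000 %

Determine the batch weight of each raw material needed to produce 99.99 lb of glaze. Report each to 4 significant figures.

Batch per 99.99 lb glaze:
  Pearl ash: 5.615 lb
  Calcined alumina: 11.26 lb
  CaSiO3: 12.73 lb
  Witherite: 3.175 lb
  Quartz sand: 56.62 lb
  Litharge: 13.29 lb
Total batch = 102.7 lb; LOI loss = 2.706 lb; yield = 97.37%

All arithmetic holds full float precision through the solve; the intermediate values are printed (rounded to 4 significant digits) between the steps — each reported number is rounded exactly once; all derived quantities are carried starting from the weights for 99.99 lb of glass in full float precision (the yield, the totals, the six compositions, LOI, glass mass), as written in either problem or answer.
Oxide mass targets, per 99.99 lb glaze:
  K2O: 3.834% × 99.99 = 3.834 lb
  SiO2: 62.93% × 99.99 = 62.92 lb
  PbO: 13.28% × 99.99 = 13.28 lb
  Al2O3: 11.39% × 99.99 = 11.39 lb
  BaO: 2.461% × 99.99 = 2.461 lb
  CaO: 6.109% × 99.99 = 6.108 lb
Balance tally, oxide-wise, applying the batch weights above, per the basis as stated (oxide sums agree with the targets net of answer rounding effects):
  K2O: 5.615·0.6827 = 3.833 lb (target 3.834 lb)
  SiO2: 12.73·0.5171 + 56.62·0.9950 = 62.92 lb (target 62.92 lb)
  PbO: 13.29·0.9990 = 13.28 lb (target 13.28 lb)
  Al2O3: 11.26·0.9960 + 56.62·0.003000 = 11.38 lb (target 11.39 lb)
  BaO: 3.175·0.7750 = 2.461 lb (target 2.461 lb)
  CaO: 12.73·0.4799 = 6.109 lb (target 6.108 lb)
Glass-mass bookkeeping: total charge less LOI = 99.98 lb (the targets, summed, come to 99.99 lb; stated basis 99.99 lb — differing by rounding only).
Summing the batch: Σ batch = 102.7 lb; LOI loss = Σ batch·LOI = 2.706 lb; the yield ratio, glass ÷ batch: 97.37%.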